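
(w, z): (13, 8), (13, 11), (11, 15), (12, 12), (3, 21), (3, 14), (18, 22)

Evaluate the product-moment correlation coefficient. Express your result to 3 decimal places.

n = 7, Σw = 73, Σz = 103, Σw² = 945, Σz² = 1675, Σwz = 1057
nΣwz − ΣwΣz = 7399 − 7519 = -120
nΣw² − (Σw)² = 6615 − 5329 = 1286; nΣz² − (Σz)² = 11725 − 10609 = 1116
r = -120 / √(1286 × 1116) = -120 / 1197.9883 ≈ -0.100

-0.100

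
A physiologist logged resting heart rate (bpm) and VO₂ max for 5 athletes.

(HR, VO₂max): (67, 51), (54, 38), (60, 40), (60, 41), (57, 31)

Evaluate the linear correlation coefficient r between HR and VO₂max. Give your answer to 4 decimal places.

n = 5, Σx = 298, Σy = 201, Σx² = 17854, Σy² = 8287, Σxy = 12096
nΣxy − ΣxΣy = 60480 − 59898 = 582
nΣx² − (Σx)² = 89270 − 88804 = 466; nΣy² − (Σy)² = 41435 − 40401 = 1034
r = 582 / √(466 × 1034) = 582 / 694.1498 ≈ 0.8384

0.8384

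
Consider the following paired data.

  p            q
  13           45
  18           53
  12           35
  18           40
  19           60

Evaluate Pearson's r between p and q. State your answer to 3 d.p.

0.701

n = 5, Σp = 80, Σq = 233, Σp² = 1322, Σq² = 11259, Σpq = 3819
nΣpq − ΣpΣq = 19095 − 18640 = 455
nΣp² − (Σp)² = 6610 − 6400 = 210; nΣq² − (Σq)² = 56295 − 54289 = 2006
r = 455 / √(210 × 2006) = 455 / 649.0455 ≈ 0.701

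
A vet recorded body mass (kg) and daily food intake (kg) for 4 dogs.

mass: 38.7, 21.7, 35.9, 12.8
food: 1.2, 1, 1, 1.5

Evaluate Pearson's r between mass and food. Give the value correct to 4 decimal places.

n = 4, Σx = 109.1, Σy = 4.7, Σx² = 3421.23, Σy² = 5.69, Σxy = 123.24
nΣxy − ΣxΣy = 492.96 − 512.77 = -19.81
nΣx² − (Σx)² = 13684.92 − 11902.81 = 1782.11; nΣy² − (Σy)² = 22.76 − 22.09 = 0.67
r = -19.81 / √(1782.11 × 0.67) = -19.81 / 34.5545 ≈ -0.5733

-0.5733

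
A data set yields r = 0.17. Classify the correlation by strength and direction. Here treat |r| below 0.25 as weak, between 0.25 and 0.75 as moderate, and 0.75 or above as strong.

weak positive

r = 0.17 > 0 so the relationship is positive.
|r| = 0.17, which falls in the weak range.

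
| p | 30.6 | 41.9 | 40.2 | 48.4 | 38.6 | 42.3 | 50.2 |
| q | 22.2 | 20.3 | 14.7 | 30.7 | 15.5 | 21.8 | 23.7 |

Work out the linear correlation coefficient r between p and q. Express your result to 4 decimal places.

n = 7, Σp = 292.2, Σq = 148.9, Σp² = 12449.86, Σq² = 3340.69, Σpq = 6316.89
nΣpq − ΣpΣq = 44218.23 − 43508.58 = 709.65
nΣp² − (Σp)² = 87149.02 − 85380.84 = 1768.18; nΣq² − (Σq)² = 23384.83 − 22171.21 = 1213.62
r = 709.65 / √(1768.18 × 1213.62) = 709.65 / 1464.8886 ≈ 0.4844

0.4844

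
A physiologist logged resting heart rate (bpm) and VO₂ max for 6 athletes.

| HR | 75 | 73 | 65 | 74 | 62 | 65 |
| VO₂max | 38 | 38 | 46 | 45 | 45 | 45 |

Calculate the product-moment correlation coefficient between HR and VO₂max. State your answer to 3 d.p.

n = 6, Σx = 414, Σy = 257, Σx² = 28724, Σy² = 11079, Σxy = 17659
nΣxy − ΣxΣy = 105954 − 106398 = -444
nΣx² − (Σx)² = 172344 − 171396 = 948; nΣy² − (Σy)² = 66474 − 66049 = 425
r = -444 / √(948 × 425) = -444 / 634.7440 ≈ -0.699

-0.699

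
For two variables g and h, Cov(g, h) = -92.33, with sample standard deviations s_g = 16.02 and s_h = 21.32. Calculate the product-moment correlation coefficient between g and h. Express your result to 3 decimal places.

r = Cov(g,h) / (s_g · s_h) = -92.33 / (16.02 × 21.32)
  = -92.33 / 341.5464 ≈ -0.270

-0.270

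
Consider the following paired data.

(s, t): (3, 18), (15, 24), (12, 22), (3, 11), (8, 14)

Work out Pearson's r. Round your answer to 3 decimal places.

0.805

n = 5, Σs = 41, Σt = 89, Σs² = 451, Σt² = 1701, Σst = 823
nΣst − ΣsΣt = 4115 − 3649 = 466
nΣs² − (Σs)² = 2255 − 1681 = 574; nΣt² − (Σt)² = 8505 − 7921 = 584
r = 466 / √(574 × 584) = 466 / 578.9784 ≈ 0.805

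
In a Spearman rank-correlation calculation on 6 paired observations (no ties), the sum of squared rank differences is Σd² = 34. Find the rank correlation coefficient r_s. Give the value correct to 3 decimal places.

0.029

ρ = 1 − 6Σd² / [n(n²−1)] = 1 − 6×34 / (6×35)
  = 1 − 204/210 = 1 − 0.9714 ≈ 0.029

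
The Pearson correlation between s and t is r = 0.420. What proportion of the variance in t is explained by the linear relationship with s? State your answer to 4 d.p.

r² = (0.420)² = 0.1764

0.1764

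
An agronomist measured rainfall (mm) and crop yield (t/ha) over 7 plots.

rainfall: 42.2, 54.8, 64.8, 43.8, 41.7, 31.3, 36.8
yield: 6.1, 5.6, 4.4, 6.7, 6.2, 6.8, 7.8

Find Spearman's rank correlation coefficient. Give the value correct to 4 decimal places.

-0.8571

Rank rainfall: 4, 6, 7, 5, 3, 1, 2
Rank yield: 3, 2, 1, 5, 4, 6, 7
d = rank(rainfall) − rank(yield): 1, 4, 6, 0, -1, -5, -5; Σd² = 104
ρ = 1 − 6Σd² / [n(n²−1)] = 1 − 6×104 / (7×48) = 1 − 624/336 ≈ -0.8571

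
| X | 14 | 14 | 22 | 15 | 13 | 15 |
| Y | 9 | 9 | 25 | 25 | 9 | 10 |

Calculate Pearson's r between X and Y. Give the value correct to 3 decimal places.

0.717

n = 6, ΣX = 93, ΣY = 87, ΣX² = 1495, ΣY² = 1593, ΣXY = 1444
nΣXY − ΣXΣY = 8664 − 8091 = 573
nΣX² − (ΣX)² = 8970 − 8649 = 321; nΣY² − (ΣY)² = 9558 − 7569 = 1989
r = 573 / √(321 × 1989) = 573 / 799.0426 ≈ 0.717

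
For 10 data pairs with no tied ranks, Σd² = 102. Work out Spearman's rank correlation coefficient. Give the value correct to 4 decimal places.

0.3818

ρ = 1 − 6Σd² / [n(n²−1)] = 1 − 6×102 / (10×99)
  = 1 − 612/990 = 1 − 0.61818 ≈ 0.3818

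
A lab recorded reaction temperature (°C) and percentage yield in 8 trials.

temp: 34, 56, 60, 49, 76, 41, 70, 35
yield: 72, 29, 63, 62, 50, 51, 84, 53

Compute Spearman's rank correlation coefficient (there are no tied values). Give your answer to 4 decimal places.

-0.1190

Rank temp: 1, 5, 6, 4, 8, 3, 7, 2
Rank yield: 7, 1, 6, 5, 2, 3, 8, 4
d = rank(temp) − rank(yield): -6, 4, 0, -1, 6, 0, -1, -2; Σd² = 94
ρ = 1 − 6Σd² / [n(n²−1)] = 1 − 6×94 / (8×63) = 1 − 564/504 ≈ -0.1190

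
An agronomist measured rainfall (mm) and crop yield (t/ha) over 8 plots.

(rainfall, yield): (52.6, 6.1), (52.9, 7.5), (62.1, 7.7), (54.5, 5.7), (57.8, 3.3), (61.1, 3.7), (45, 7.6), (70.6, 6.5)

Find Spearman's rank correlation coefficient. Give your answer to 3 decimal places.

Rank rainfall: 2, 3, 7, 4, 5, 6, 1, 8
Rank yield: 4, 6, 8, 3, 1, 2, 7, 5
d = rank(rainfall) − rank(yield): -2, -3, -1, 1, 4, 4, -6, 3; Σd² = 92
ρ = 1 − 6Σd² / [n(n²−1)] = 1 − 6×92 / (8×63) = 1 − 552/504 ≈ -0.095

-0.095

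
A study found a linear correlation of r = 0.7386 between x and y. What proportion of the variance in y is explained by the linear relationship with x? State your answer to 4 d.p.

0.5455

r² = (0.7386)² = 0.5455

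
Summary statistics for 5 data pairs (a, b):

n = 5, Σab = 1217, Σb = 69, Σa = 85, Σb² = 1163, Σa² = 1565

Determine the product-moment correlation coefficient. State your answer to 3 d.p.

r = (nΣab − ΣaΣb) / √[(nΣa² − (Σa)²)(nΣb² − (Σb)²)]
Numerator: 5×1217 − 85×69 = 220
Denominator: √[(7825 − 7225)(5815 − 4761)] = √[600 × 1054] = 795.2358
r = 220 / 795.2358 ≈ 0.277

0.277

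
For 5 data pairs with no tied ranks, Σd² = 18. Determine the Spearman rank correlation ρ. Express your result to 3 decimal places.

0.100

ρ = 1 − 6Σd² / [n(n²−1)] = 1 − 6×18 / (5×24)
  = 1 − 108/120 = 1 − 0.9000 ≈ 0.100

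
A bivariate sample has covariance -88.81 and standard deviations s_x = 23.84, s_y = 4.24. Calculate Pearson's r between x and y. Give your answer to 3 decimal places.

r = Cov(x,y) / (s_x · s_y) = -88.81 / (23.84 × 4.24)
  = -88.81 / 101.0816 ≈ -0.879

-0.879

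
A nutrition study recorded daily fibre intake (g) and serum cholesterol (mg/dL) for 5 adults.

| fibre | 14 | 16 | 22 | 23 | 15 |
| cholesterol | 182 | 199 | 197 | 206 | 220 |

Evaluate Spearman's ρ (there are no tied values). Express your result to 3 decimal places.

0.300

Rank fibre: 1, 3, 4, 5, 2
Rank cholesterol: 1, 3, 2, 4, 5
d = rank(fibre) − rank(cholesterol): 0, 0, 2, 1, -3; Σd² = 14
ρ = 1 − 6Σd² / [n(n²−1)] = 1 − 6×14 / (5×24) = 1 − 84/120 ≈ 0.300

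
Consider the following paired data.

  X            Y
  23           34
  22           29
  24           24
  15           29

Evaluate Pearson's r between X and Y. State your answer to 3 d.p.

-0.100

n = 4, ΣX = 84, ΣY = 116, ΣX² = 1814, ΣY² = 3414, ΣXY = 2431
nΣXY − ΣXΣY = 9724 − 9744 = -20
nΣX² − (ΣX)² = 7256 − 7056 = 200; nΣY² − (ΣY)² = 13656 − 13456 = 200
r = -20 / √(200 × 200) = -20 / 200.0000 ≈ -0.100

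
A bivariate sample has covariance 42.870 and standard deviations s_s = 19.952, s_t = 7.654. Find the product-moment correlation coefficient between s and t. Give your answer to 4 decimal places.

0.2807

r = Cov(s,t) / (s_s · s_t) = 42.870 / (19.952 × 7.654)
  = 42.870 / 152.7126 ≈ 0.2807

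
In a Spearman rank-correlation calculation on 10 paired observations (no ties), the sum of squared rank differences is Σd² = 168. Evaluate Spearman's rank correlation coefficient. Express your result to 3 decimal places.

ρ = 1 − 6Σd² / [n(n²−1)] = 1 − 6×168 / (10×99)
  = 1 − 1008/990 = 1 − 1.0182 ≈ -0.018

-0.018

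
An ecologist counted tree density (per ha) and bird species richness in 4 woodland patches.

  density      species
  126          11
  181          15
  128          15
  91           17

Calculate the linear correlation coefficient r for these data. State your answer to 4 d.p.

-0.2105

n = 4, Σx = 526, Σy = 58, Σx² = 73302, Σy² = 860, Σxy = 7568
nΣxy − ΣxΣy = 30272 − 30508 = -236
nΣx² − (Σx)² = 293208 − 276676 = 16532; nΣy² − (Σy)² = 3440 − 3364 = 76
r = -236 / √(16532 × 76) = -236 / 1120.9068 ≈ -0.2105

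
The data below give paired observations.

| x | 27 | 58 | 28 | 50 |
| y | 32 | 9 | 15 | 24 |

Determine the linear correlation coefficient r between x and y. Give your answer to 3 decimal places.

-0.536

n = 4, Σx = 163, Σy = 80, Σx² = 7377, Σy² = 1906, Σxy = 3006
nΣxy − ΣxΣy = 12024 − 13040 = -1016
nΣx² − (Σx)² = 29508 − 26569 = 2939; nΣy² − (Σy)² = 7624 − 6400 = 1224
r = -1016 / √(2939 × 1224) = -1016 / 1896.6644 ≈ -0.536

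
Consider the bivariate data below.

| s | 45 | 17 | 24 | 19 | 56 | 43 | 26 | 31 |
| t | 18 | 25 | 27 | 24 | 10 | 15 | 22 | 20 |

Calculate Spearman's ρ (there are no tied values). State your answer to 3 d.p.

-0.905

Rank s: 7, 1, 3, 2, 8, 6, 4, 5
Rank t: 3, 7, 8, 6, 1, 2, 5, 4
d = rank(s) − rank(t): 4, -6, -5, -4, 7, 4, -1, 1; Σd² = 160
ρ = 1 − 6Σd² / [n(n²−1)] = 1 − 6×160 / (8×63) = 1 − 960/504 ≈ -0.905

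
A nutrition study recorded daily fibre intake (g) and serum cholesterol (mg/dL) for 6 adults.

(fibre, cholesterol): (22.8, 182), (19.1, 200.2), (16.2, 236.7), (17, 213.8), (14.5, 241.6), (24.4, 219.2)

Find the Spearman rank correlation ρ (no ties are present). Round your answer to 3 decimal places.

-0.657

Rank fibre: 5, 4, 2, 3, 1, 6
Rank cholesterol: 1, 2, 5, 3, 6, 4
d = rank(fibre) − rank(cholesterol): 4, 2, -3, 0, -5, 2; Σd² = 58
ρ = 1 − 6Σd² / [n(n²−1)] = 1 − 6×58 / (6×35) = 1 − 348/210 ≈ -0.657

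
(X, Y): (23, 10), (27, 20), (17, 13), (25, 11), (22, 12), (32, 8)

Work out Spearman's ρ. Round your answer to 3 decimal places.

Rank X: 3, 5, 1, 4, 2, 6
Rank Y: 2, 6, 5, 3, 4, 1
d = rank(X) − rank(Y): 1, -1, -4, 1, -2, 5; Σd² = 48
ρ = 1 − 6Σd² / [n(n²−1)] = 1 − 6×48 / (6×35) = 1 − 288/210 ≈ -0.371

-0.371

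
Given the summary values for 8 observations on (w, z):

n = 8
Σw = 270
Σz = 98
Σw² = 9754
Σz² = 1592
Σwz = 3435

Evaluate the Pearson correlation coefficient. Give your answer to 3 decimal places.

0.254

r = (nΣwz − ΣwΣz) / √[(nΣw² − (Σw)²)(nΣz² − (Σz)²)]
Numerator: 8×3435 − 270×98 = 1020
Denominator: √[(78032 − 72900)(12736 − 9604)] = √[5132 × 3132] = 4009.1675
r = 1020 / 4009.1675 ≈ 0.254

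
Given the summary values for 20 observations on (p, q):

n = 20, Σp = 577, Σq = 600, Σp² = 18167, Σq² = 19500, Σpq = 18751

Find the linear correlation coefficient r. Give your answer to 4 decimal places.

r = (nΣpq − ΣpΣq) / √[(nΣp² − (Σp)²)(nΣq² − (Σq)²)]
Numerator: 20×18751 − 577×600 = 28820
Denominator: √[(363340 − 332929)(390000 − 360000)] = √[30411 × 30000] = 30204.8009
r = 28820 / 30204.8009 ≈ 0.9542

0.9542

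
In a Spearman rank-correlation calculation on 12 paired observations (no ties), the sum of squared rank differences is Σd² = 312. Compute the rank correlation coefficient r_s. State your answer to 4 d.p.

ρ = 1 − 6Σd² / [n(n²−1)] = 1 − 6×312 / (12×143)
  = 1 − 1872/1716 = 1 − 1.09091 ≈ -0.0909

-0.0909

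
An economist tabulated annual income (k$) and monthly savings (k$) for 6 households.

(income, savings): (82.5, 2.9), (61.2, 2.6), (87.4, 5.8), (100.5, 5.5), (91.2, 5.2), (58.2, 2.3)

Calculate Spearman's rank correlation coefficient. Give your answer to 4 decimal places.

0.8286

Rank income: 3, 2, 4, 6, 5, 1
Rank savings: 3, 2, 6, 5, 4, 1
d = rank(income) − rank(savings): 0, 0, -2, 1, 1, 0; Σd² = 6
ρ = 1 − 6Σd² / [n(n²−1)] = 1 − 6×6 / (6×35) = 1 − 36/210 ≈ 0.8286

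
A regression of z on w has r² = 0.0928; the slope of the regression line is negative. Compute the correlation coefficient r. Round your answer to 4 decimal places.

-0.3046

|r| = √0.0928 = 0.3046
The association is negative, so r = −0.3046.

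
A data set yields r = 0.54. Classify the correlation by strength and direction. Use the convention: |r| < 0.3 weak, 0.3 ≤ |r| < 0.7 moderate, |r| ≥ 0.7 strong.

moderate positive

r = 0.54 > 0 so the relationship is positive.
|r| = 0.54, which falls in the moderate range.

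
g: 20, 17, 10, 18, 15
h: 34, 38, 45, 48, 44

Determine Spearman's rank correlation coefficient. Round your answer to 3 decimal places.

-0.400

Rank g: 5, 3, 1, 4, 2
Rank h: 1, 2, 4, 5, 3
d = rank(g) − rank(h): 4, 1, -3, -1, -1; Σd² = 28
ρ = 1 − 6Σd² / [n(n²−1)] = 1 − 6×28 / (5×24) = 1 − 168/120 ≈ -0.400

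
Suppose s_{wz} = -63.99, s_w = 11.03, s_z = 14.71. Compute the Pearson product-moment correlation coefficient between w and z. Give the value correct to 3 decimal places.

r = Cov(w,z) / (s_w · s_z) = -63.99 / (11.03 × 14.71)
  = -63.99 / 162.2513 ≈ -0.394

-0.394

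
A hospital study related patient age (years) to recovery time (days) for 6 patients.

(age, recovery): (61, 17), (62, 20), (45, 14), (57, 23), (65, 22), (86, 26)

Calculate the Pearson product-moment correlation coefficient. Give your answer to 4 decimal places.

0.8247

n = 6, Σx = 376, Σy = 122, Σx² = 24460, Σy² = 2574, Σxy = 7884
nΣxy − ΣxΣy = 47304 − 45872 = 1432
nΣx² − (Σx)² = 146760 − 141376 = 5384; nΣy² − (Σy)² = 15444 − 14884 = 560
r = 1432 / √(5384 × 560) = 1432 / 1736.3871 ≈ 0.8247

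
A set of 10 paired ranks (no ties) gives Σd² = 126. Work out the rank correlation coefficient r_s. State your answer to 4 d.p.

ρ = 1 − 6Σd² / [n(n²−1)] = 1 − 6×126 / (10×99)
  = 1 − 756/990 = 1 − 0.76364 ≈ 0.2364

0.2364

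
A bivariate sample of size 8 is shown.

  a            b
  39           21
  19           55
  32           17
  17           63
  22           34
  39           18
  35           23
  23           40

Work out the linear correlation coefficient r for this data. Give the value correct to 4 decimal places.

n = 8, Σa = 226, Σb = 271, Σa² = 6954, Σb² = 11333, Σab = 6654
nΣab − ΣaΣb = 53232 − 61246 = -8014
nΣa² − (Σa)² = 55632 − 51076 = 4556; nΣb² − (Σb)² = 90664 − 73441 = 17223
r = -8014 / √(4556 × 17223) = -8014 / 8858.2158 ≈ -0.9047

-0.9047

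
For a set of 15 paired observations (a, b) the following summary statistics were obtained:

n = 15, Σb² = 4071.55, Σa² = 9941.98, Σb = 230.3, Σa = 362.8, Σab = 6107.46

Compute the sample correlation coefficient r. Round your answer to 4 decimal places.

r = (nΣab − ΣaΣb) / √[(nΣa² − (Σa)²)(nΣb² − (Σb)²)]
Numerator: 15×6107.46 − 362.8×230.3 = 8059.06
Denominator: √[(149129.7 − 131623.84)(61073.25 − 53038.09)] = √[17505.86 × 8035.16] = 11860.1175
r = 8059.06 / 11860.1175 ≈ 0.6795

0.6795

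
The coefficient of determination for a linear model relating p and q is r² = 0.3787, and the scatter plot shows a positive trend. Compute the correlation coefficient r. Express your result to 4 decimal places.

0.6154

|r| = √0.3787 = 0.6154
The association is positive, so r = 0.6154.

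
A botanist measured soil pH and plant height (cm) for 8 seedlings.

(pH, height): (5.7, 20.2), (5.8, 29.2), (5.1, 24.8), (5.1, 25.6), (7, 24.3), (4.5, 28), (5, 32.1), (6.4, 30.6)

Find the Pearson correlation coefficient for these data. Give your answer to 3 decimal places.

-0.159

n = 8, Σx = 44.6, Σy = 214.8, Σx² = 253.36, Σy² = 5872.34, Σxy = 1193.98
nΣxy − ΣxΣy = 9551.84 − 9580.08 = -28.24
nΣx² − (Σx)² = 2026.88 − 1989.16 = 37.72; nΣy² − (Σy)² = 46978.72 − 46139.04 = 839.68
r = -28.24 / √(37.72 × 839.68) = -28.24 / 177.9683 ≈ -0.159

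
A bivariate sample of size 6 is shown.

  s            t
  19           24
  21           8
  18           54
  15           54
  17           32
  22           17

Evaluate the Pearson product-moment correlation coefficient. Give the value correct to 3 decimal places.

-0.826

n = 6, Σs = 112, Σt = 189, Σs² = 2124, Σt² = 7785, Σst = 3324
nΣst − ΣsΣt = 19944 − 21168 = -1224
nΣs² − (Σs)² = 12744 − 12544 = 200; nΣt² − (Σt)² = 46710 − 35721 = 10989
r = -1224 / √(200 × 10989) = -1224 / 1482.4979 ≈ -0.826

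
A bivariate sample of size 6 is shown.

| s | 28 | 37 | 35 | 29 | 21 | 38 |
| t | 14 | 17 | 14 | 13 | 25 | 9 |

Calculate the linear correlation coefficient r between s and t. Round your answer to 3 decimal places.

n = 6, Σs = 188, Σt = 92, Σs² = 6104, Σt² = 1556, Σst = 2755
nΣst − ΣsΣt = 16530 − 17296 = -766
nΣs² − (Σs)² = 36624 − 35344 = 1280; nΣt² − (Σt)² = 9336 − 8464 = 872
r = -766 / √(1280 × 872) = -766 / 1056.4847 ≈ -0.725

-0.725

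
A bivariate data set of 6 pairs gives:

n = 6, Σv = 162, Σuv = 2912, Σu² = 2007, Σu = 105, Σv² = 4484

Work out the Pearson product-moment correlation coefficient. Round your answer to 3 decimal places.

0.564

r = (nΣuv − ΣuΣv) / √[(nΣu² − (Σu)²)(nΣv² − (Σv)²)]
Numerator: 6×2912 − 105×162 = 462
Denominator: √[(12042 − 11025)(26904 − 26244)] = √[1017 × 660] = 819.2802
r = 462 / 819.2802 ≈ 0.564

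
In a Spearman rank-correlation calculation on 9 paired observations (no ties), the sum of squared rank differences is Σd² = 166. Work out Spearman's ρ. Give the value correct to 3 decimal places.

ρ = 1 − 6Σd² / [n(n²−1)] = 1 − 6×166 / (9×80)
  = 1 − 996/720 = 1 − 1.3833 ≈ -0.383

-0.383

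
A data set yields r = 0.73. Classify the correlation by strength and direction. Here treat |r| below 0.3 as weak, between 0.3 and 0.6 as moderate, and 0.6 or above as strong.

strong positive

r = 0.73 > 0 so the relationship is positive.
|r| = 0.73, which falls in the strong range.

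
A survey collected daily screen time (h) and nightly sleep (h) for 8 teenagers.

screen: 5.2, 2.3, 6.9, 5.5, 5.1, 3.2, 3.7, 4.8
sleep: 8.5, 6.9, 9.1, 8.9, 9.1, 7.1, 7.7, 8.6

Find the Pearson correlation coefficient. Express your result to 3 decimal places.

n = 8, Σx = 36.7, Σy = 65.9, Σx² = 183.17, Σy² = 548.35, Σxy = 310.71
nΣxy − ΣxΣy = 2485.68 − 2418.53 = 67.15
nΣx² − (Σx)² = 1465.36 − 1346.89 = 118.47; nΣy² − (Σy)² = 4386.8 − 4342.81 = 43.99
r = 67.15 / √(118.47 × 43.99) = 67.15 / 72.1907 ≈ 0.930

0.930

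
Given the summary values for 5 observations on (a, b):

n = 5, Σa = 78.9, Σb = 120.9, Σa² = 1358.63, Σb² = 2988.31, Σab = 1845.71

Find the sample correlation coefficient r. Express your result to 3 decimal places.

-0.723

r = (nΣab − ΣaΣb) / √[(nΣa² − (Σa)²)(nΣb² − (Σb)²)]
Numerator: 5×1845.71 − 78.9×120.9 = -310.46
Denominator: √[(6793.15 − 6225.21)(14941.55 − 14616.81)] = √[567.94 × 324.74] = 429.4564
r = -310.46 / 429.4564 ≈ -0.723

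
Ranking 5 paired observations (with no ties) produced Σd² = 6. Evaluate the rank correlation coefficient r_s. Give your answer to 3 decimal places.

0.700

ρ = 1 − 6Σd² / [n(n²−1)] = 1 − 6×6 / (5×24)
  = 1 − 36/120 = 1 − 0.3000 ≈ 0.700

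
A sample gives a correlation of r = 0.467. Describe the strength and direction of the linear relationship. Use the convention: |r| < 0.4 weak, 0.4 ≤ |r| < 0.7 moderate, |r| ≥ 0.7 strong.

r = 0.467 > 0 so the relationship is positive.
|r| = 0.467, which falls in the moderate range.

moderate positive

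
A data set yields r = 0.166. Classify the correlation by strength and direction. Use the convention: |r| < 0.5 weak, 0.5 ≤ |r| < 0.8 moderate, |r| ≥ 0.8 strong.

r = 0.166 > 0 so the relationship is positive.
|r| = 0.166, which falls in the weak range.

weak positive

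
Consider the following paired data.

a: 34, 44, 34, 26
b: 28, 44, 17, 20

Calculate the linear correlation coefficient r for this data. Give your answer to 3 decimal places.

0.843

n = 4, Σa = 138, Σb = 109, Σa² = 4924, Σb² = 3409, Σab = 3986
nΣab − ΣaΣb = 15944 − 15042 = 902
nΣa² − (Σa)² = 19696 − 19044 = 652; nΣb² − (Σb)² = 13636 − 11881 = 1755
r = 902 / √(652 × 1755) = 902 / 1069.7009 ≈ 0.843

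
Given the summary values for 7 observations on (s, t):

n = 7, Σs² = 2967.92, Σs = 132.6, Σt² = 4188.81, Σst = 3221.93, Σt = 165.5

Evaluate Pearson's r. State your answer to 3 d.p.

r = (nΣst − ΣsΣt) / √[(nΣs² − (Σs)²)(nΣt² − (Σt)²)]
Numerator: 7×3221.93 − 132.6×165.5 = 608.21
Denominator: √[(20775.44 − 17582.76)(29321.67 − 27390.25)] = √[3192.68 × 1931.42] = 2483.2249
r = 608.21 / 2483.2249 ≈ 0.245

0.245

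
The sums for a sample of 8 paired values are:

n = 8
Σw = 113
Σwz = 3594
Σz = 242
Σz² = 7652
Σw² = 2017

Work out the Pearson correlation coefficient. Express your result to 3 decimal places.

r = (nΣwz − ΣwΣz) / √[(nΣw² − (Σw)²)(nΣz² − (Σz)²)]
Numerator: 8×3594 − 113×242 = 1406
Denominator: √[(16136 − 12769)(61216 − 58564)] = √[3367 × 2652] = 2988.1908
r = 1406 / 2988.1908 ≈ 0.471

0.471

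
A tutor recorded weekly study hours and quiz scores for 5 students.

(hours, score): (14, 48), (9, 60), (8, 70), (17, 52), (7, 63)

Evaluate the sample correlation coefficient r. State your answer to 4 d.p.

-0.8357

n = 5, Σx = 55, Σy = 293, Σx² = 679, Σy² = 17477, Σxy = 3097
nΣxy − ΣxΣy = 15485 − 16115 = -630
nΣx² − (Σx)² = 3395 − 3025 = 370; nΣy² − (Σy)² = 87385 − 85849 = 1536
r = -630 / √(370 × 1536) = -630 / 753.8700 ≈ -0.8357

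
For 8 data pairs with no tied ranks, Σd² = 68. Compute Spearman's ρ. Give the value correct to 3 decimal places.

ρ = 1 − 6Σd² / [n(n²−1)] = 1 − 6×68 / (8×63)
  = 1 − 408/504 = 1 − 0.8095 ≈ 0.190

0.190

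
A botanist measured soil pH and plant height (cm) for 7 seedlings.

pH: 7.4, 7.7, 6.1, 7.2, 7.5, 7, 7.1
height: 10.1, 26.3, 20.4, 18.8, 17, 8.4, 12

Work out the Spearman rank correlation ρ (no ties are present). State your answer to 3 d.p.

Rank pH: 5, 7, 1, 4, 6, 2, 3
Rank height: 2, 7, 6, 5, 4, 1, 3
d = rank(pH) − rank(height): 3, 0, -5, -1, 2, 1, 0; Σd² = 40
ρ = 1 − 6Σd² / [n(n²−1)] = 1 − 6×40 / (7×48) = 1 − 240/336 ≈ 0.286

0.286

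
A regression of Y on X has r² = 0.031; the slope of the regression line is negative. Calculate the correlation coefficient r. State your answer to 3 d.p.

-0.176

|r| = √0.031 = 0.176
The association is negative, so r = −0.176.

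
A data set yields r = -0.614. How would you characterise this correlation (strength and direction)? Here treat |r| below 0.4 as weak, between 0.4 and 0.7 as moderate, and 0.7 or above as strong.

r = -0.614 < 0 so the relationship is negative.
|r| = 0.614, which falls in the moderate range.

moderate negative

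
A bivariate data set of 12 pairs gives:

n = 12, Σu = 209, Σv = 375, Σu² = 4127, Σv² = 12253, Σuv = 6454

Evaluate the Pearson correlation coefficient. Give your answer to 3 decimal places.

r = (nΣuv − ΣuΣv) / √[(nΣu² − (Σu)²)(nΣv² − (Σv)²)]
Numerator: 12×6454 − 209×375 = -927
Denominator: √[(49524 − 43681)(147036 − 140625)] = √[5843 × 6411] = 6120.4144
r = -927 / 6120.4144 ≈ -0.151

-0.151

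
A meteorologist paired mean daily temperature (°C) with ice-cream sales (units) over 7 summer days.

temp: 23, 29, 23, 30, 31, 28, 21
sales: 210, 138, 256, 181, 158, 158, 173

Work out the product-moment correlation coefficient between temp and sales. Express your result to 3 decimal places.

n = 7, Σx = 185, Σy = 1274, Σx² = 4985, Σy² = 241298, Σxy = 33105
nΣxy − ΣxΣy = 231735 − 235690 = -3955
nΣx² − (Σx)² = 34895 − 34225 = 670; nΣy² − (Σy)² = 1689086 − 1623076 = 66010
r = -3955 / √(670 × 66010) = -3955 / 6650.3158 ≈ -0.595

-0.595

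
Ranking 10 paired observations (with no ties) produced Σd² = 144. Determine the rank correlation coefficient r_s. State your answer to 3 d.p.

0.127

ρ = 1 − 6Σd² / [n(n²−1)] = 1 − 6×144 / (10×99)
  = 1 − 864/990 = 1 − 0.8727 ≈ 0.127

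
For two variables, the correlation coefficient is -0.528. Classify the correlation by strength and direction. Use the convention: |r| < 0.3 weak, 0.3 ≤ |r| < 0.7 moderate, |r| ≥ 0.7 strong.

moderate negative

r = -0.528 < 0 so the relationship is negative.
|r| = 0.528, which falls in the moderate range.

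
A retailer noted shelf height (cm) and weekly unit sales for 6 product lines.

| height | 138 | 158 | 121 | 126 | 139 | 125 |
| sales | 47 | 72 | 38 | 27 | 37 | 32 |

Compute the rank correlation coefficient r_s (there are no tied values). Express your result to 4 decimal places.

Rank height: 4, 6, 1, 3, 5, 2
Rank sales: 5, 6, 4, 1, 3, 2
d = rank(height) − rank(sales): -1, 0, -3, 2, 2, 0; Σd² = 18
ρ = 1 − 6Σd² / [n(n²−1)] = 1 − 6×18 / (6×35) = 1 − 108/210 ≈ 0.4857

0.4857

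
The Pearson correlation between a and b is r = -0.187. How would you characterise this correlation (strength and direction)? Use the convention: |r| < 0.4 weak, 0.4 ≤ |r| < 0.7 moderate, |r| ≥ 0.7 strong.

weak negative

r = -0.187 < 0 so the relationship is negative.
|r| = 0.187, which falls in the weak range.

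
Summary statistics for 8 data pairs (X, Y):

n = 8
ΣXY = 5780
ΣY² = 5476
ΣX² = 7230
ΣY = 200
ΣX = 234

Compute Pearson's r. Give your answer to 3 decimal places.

-0.163

r = (nΣXY − ΣXΣY) / √[(nΣX² − (ΣX)²)(nΣY² − (ΣY)²)]
Numerator: 8×5780 − 234×200 = -560
Denominator: √[(57840 − 54756)(43808 − 40000)] = √[3084 × 3808] = 3426.9333
r = -560 / 3426.9333 ≈ -0.163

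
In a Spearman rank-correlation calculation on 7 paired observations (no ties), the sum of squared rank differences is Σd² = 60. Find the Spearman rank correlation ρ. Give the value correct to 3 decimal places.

ρ = 1 − 6Σd² / [n(n²−1)] = 1 − 6×60 / (7×48)
  = 1 − 360/336 = 1 − 1.0714 ≈ -0.071

-0.071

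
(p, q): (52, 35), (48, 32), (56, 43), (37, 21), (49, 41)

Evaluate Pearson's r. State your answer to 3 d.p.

n = 5, Σp = 242, Σq = 172, Σp² = 11914, Σq² = 6220, Σpq = 8550
nΣpq − ΣpΣq = 42750 − 41624 = 1126
nΣp² − (Σp)² = 59570 − 58564 = 1006; nΣq² − (Σq)² = 31100 − 29584 = 1516
r = 1126 / √(1006 × 1516) = 1126 / 1234.9478 ≈ 0.912

0.912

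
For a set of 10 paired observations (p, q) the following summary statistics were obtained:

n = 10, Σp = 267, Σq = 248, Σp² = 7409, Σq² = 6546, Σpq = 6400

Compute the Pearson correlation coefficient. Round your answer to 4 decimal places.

-0.6657

r = (nΣpq − ΣpΣq) / √[(nΣp² − (Σp)²)(nΣq² − (Σq)²)]
Numerator: 10×6400 − 267×248 = -2216
Denominator: √[(74090 − 71289)(65460 − 61504)] = √[2801 × 3956] = 3328.7770
r = -2216 / 3328.7770 ≈ -0.6657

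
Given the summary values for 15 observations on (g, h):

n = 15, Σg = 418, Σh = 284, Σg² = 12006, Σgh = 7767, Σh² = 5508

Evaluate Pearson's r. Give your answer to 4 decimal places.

-0.6798

r = (nΣgh − ΣgΣh) / √[(nΣg² − (Σg)²)(nΣh² − (Σh)²)]
Numerator: 15×7767 − 418×284 = -2207
Denominator: √[(180090 − 174724)(82620 − 80656)] = √[5366 × 1964] = 3246.3555
r = -2207 / 3246.3555 ≈ -0.6798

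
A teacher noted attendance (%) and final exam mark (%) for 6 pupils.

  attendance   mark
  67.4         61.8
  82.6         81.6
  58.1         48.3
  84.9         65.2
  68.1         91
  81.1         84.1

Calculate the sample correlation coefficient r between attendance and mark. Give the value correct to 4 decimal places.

0.4915

n = 6, Σx = 442.2, Σy = 432, Σx² = 33163.96, Σy² = 32415.54, Σxy = 32264.8
nΣxy − ΣxΣy = 193588.8 − 191030.4 = 2558.4
nΣx² − (Σx)² = 198983.76 − 195540.84 = 3442.92; nΣy² − (Σy)² = 194493.24 − 186624 = 7869.24
r = 2558.4 / √(3442.92 × 7869.24) = 2558.4 / 5205.1094 ≈ 0.4915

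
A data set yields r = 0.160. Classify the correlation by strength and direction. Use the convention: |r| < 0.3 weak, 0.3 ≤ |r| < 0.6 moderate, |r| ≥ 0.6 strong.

weak positive

r = 0.160 > 0 so the relationship is positive.
|r| = 0.160, which falls in the weak range.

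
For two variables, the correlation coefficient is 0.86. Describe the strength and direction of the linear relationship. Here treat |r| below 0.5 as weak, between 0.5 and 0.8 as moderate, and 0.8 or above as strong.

strong positive

r = 0.86 > 0 so the relationship is positive.
|r| = 0.86, which falls in the strong range.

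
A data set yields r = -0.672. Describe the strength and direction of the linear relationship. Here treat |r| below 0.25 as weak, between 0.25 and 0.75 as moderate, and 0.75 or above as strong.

moderate negative

r = -0.672 < 0 so the relationship is negative.
|r| = 0.672, which falls in the moderate range.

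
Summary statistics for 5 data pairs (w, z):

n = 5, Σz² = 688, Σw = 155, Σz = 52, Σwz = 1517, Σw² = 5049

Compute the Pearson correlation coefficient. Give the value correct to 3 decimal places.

r = (nΣwz − ΣwΣz) / √[(nΣw² − (Σw)²)(nΣz² − (Σz)²)]
Numerator: 5×1517 − 155×52 = -475
Denominator: √[(25245 − 24025)(3440 − 2704)] = √[1220 × 736] = 947.5864
r = -475 / 947.5864 ≈ -0.501

-0.501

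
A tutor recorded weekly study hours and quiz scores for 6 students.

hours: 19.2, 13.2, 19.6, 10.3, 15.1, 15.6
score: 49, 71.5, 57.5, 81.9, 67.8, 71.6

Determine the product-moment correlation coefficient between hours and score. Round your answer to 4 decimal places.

-0.9356

n = 6, Σx = 93, Σy = 399.3, Σx² = 1504.5, Σy² = 27250.51, Σxy = 5995.91
nΣxy − ΣxΣy = 35975.46 − 37134.9 = -1159.44
nΣx² − (Σx)² = 9027 − 8649 = 378; nΣy² − (Σy)² = 163503.06 − 159440.49 = 4062.57
r = -1159.44 / √(378 × 4062.57) = -1159.44 / 1239.2140 ≈ -0.9356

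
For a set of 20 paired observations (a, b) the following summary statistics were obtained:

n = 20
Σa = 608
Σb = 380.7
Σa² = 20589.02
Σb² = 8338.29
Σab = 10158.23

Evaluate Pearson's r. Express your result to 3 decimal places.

-0.933

r = (nΣab − ΣaΣb) / √[(nΣa² − (Σa)²)(nΣb² − (Σb)²)]
Numerator: 20×10158.23 − 608×380.7 = -28301
Denominator: √[(411780.4 − 369664)(166765.8 − 144932.49)] = √[42116.4 × 21833.31] = 30323.9248
r = -28301 / 30323.9248 ≈ -0.933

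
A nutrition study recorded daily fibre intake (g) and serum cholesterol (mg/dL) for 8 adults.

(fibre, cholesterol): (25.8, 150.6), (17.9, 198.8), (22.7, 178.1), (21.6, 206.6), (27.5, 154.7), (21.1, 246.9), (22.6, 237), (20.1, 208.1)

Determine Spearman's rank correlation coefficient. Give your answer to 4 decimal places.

Rank fibre: 7, 1, 6, 4, 8, 3, 5, 2
Rank cholesterol: 1, 4, 3, 5, 2, 8, 7, 6
d = rank(fibre) − rank(cholesterol): 6, -3, 3, -1, 6, -5, -2, -4; Σd² = 136
ρ = 1 − 6Σd² / [n(n²−1)] = 1 − 6×136 / (8×63) = 1 − 816/504 ≈ -0.6190

-0.6190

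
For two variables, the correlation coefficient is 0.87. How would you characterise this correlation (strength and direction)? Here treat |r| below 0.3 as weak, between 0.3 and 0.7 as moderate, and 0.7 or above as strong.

strong positive

r = 0.87 > 0 so the relationship is positive.
|r| = 0.87, which falls in the strong range.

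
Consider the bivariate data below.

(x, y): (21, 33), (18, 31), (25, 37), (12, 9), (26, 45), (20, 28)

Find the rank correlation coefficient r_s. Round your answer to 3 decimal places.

0.943

Rank x: 4, 2, 5, 1, 6, 3
Rank y: 4, 3, 5, 1, 6, 2
d = rank(x) − rank(y): 0, -1, 0, 0, 0, 1; Σd² = 2
ρ = 1 − 6Σd² / [n(n²−1)] = 1 − 6×2 / (6×35) = 1 − 12/210 ≈ 0.943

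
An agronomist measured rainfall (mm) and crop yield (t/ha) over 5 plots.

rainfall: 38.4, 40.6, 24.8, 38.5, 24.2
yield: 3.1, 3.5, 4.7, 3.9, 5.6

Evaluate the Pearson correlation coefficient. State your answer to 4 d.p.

n = 5, Σx = 166.5, Σy = 20.8, Σx² = 5805.85, Σy² = 90.52, Σxy = 663.37
nΣxy − ΣxΣy = 3316.85 − 3463.2 = -146.35
nΣx² − (Σx)² = 29029.25 − 27722.25 = 1307; nΣy² − (Σy)² = 452.6 − 432.64 = 19.96
r = -146.35 / √(1307 × 19.96) = -146.35 / 161.5169 ≈ -0.9061

-0.9061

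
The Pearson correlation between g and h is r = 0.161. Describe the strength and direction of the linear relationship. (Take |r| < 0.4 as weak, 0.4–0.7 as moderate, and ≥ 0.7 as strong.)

weak positive

r = 0.161 > 0 so the relationship is positive.
|r| = 0.161, which falls in the weak range.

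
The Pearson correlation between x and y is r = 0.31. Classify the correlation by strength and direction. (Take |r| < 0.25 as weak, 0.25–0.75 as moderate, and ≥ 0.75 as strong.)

moderate positive

r = 0.31 > 0 so the relationship is positive.
|r| = 0.31, which falls in the moderate range.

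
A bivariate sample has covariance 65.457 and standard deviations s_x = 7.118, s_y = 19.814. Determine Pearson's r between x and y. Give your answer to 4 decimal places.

0.4641

r = Cov(x,y) / (s_x · s_y) = 65.457 / (7.118 × 19.814)
  = 65.457 / 141.0361 ≈ 0.4641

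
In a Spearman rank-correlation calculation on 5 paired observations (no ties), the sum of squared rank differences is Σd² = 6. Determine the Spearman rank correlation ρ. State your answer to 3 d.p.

ρ = 1 − 6Σd² / [n(n²−1)] = 1 − 6×6 / (5×24)
  = 1 − 36/120 = 1 − 0.3000 ≈ 0.700

0.700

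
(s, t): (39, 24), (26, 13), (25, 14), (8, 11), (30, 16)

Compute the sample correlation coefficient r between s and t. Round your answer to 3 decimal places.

n = 5, Σs = 128, Σt = 78, Σs² = 3786, Σt² = 1318, Σst = 2192
nΣst − ΣsΣt = 10960 − 9984 = 976
nΣs² − (Σs)² = 18930 − 16384 = 2546; nΣt² − (Σt)² = 6590 − 6084 = 506
r = 976 / √(2546 × 506) = 976 / 1135.0225 ≈ 0.860

0.860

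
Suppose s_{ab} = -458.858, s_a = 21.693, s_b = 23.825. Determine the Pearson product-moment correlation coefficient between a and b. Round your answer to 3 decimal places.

-0.888

r = Cov(a,b) / (s_a · s_b) = -458.858 / (21.693 × 23.825)
  = -458.858 / 516.8357 ≈ -0.888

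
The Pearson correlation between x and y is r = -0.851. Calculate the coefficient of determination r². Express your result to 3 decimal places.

r² = (-0.851)² = 0.724

0.724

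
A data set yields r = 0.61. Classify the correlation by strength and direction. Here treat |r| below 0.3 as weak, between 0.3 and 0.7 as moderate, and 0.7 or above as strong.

moderate positive

r = 0.61 > 0 so the relationship is positive.
|r| = 0.61, which falls in the moderate range.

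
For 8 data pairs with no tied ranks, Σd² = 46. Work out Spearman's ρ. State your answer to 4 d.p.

0.4524

ρ = 1 − 6Σd² / [n(n²−1)] = 1 − 6×46 / (8×63)
  = 1 − 276/504 = 1 − 0.54762 ≈ 0.4524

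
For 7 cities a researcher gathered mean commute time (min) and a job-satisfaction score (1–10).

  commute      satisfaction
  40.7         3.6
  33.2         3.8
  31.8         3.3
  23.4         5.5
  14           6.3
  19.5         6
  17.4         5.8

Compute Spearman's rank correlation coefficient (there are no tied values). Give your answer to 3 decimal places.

-0.857

Rank commute: 7, 6, 5, 4, 1, 3, 2
Rank satisfaction: 2, 3, 1, 4, 7, 6, 5
d = rank(commute) − rank(satisfaction): 5, 3, 4, 0, -6, -3, -3; Σd² = 104
ρ = 1 − 6Σd² / [n(n²−1)] = 1 − 6×104 / (7×48) = 1 − 624/336 ≈ -0.857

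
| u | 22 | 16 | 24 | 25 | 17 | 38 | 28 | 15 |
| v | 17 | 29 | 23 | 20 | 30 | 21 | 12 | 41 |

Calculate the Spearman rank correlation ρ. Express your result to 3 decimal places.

Rank u: 4, 2, 5, 6, 3, 8, 7, 1
Rank v: 2, 6, 5, 3, 7, 4, 1, 8
d = rank(u) − rank(v): 2, -4, 0, 3, -4, 4, 6, -7; Σd² = 146
ρ = 1 − 6Σd² / [n(n²−1)] = 1 − 6×146 / (8×63) = 1 − 876/504 ≈ -0.738

-0.738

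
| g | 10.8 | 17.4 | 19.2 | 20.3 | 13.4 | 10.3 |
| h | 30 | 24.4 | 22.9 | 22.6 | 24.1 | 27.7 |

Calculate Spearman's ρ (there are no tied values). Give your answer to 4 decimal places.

-0.8857

Rank g: 2, 4, 5, 6, 3, 1
Rank h: 6, 4, 2, 1, 3, 5
d = rank(g) − rank(h): -4, 0, 3, 5, 0, -4; Σd² = 66
ρ = 1 − 6Σd² / [n(n²−1)] = 1 − 6×66 / (6×35) = 1 − 396/210 ≈ -0.8857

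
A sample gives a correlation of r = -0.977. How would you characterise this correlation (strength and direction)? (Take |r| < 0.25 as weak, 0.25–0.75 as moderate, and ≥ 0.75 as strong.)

strong negative

r = -0.977 < 0 so the relationship is negative.
|r| = 0.977, which falls in the strong range.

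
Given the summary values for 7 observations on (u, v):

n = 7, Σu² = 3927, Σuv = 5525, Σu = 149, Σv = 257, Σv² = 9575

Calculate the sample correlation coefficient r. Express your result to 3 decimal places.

0.168

r = (nΣuv − ΣuΣv) / √[(nΣu² − (Σu)²)(nΣv² − (Σv)²)]
Numerator: 7×5525 − 149×257 = 382
Denominator: √[(27489 − 22201)(67025 − 66049)] = √[5288 × 976] = 2271.8028
r = 382 / 2271.8028 ≈ 0.168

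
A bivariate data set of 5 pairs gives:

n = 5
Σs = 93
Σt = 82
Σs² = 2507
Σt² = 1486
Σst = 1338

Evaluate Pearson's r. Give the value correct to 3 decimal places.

r = (nΣst − ΣsΣt) / √[(nΣs² − (Σs)²)(nΣt² − (Σt)²)]
Numerator: 5×1338 − 93×82 = -936
Denominator: √[(12535 − 8649)(7430 − 6724)] = √[3886 × 706] = 1656.3562
r = -936 / 1656.3562 ≈ -0.565

-0.565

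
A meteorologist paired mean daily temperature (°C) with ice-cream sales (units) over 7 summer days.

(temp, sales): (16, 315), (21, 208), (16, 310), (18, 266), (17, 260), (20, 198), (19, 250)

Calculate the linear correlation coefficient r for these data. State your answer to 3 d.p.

-0.944

n = 7, Σx = 127, Σy = 1807, Σx² = 2327, Σy² = 478649, Σxy = 32286
nΣxy − ΣxΣy = 226002 − 229489 = -3487
nΣx² − (Σx)² = 16289 − 16129 = 160; nΣy² − (Σy)² = 3350543 − 3265249 = 85294
r = -3487 / √(160 × 85294) = -3487 / 3694.1900 ≈ -0.944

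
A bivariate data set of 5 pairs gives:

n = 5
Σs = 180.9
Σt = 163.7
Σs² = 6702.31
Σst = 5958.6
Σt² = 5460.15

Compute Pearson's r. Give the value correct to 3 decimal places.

0.286

r = (nΣst − ΣsΣt) / √[(nΣs² − (Σs)²)(nΣt² − (Σt)²)]
Numerator: 5×5958.6 − 180.9×163.7 = 179.67
Denominator: √[(33511.55 − 32724.81)(27300.75 − 26797.69)] = √[786.74 × 503.06] = 629.1084
r = 179.67 / 629.1084 ≈ 0.286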